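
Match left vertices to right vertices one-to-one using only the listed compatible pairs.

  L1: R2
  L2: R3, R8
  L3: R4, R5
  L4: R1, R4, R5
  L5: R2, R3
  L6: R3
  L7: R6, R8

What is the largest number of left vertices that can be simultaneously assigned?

Unit-capacity flow: source→left, listed edges, right→sink; max matching = max flow.
Augmenting path L1→R2 (+1); matched 1.
Augmenting path L2→R3 (+1); matched 2.
Augmenting path L3→R4 (+1); matched 3.
Augmenting path L4→R1 (+1); matched 4.
Augmenting path L7→R6 (+1); matched 5.
Augmenting path L5→R3→L2→R8 (+1); matched 6.
No augmenting path remains; maximum matching = 6.
König certificate: {L2, L3, L4, L7, R2, R3} is a vertex cover of size 6 (every listed pair touches it), so no matching can be larger.

6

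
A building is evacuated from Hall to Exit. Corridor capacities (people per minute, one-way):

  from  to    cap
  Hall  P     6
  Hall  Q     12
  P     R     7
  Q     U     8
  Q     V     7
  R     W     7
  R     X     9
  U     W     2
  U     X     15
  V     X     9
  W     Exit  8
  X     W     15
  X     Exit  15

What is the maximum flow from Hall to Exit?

18

Augment Hall→P→R→W→Exit: bottleneck 6, flow now 6.
Augment Hall→Q→U→W→Exit: bottleneck 2, flow now 8.
Augment Hall→Q→U→X→Exit: bottleneck 6, flow now 14.
Augment Hall→Q→V→X→Exit: bottleneck 4, flow now 18.
No augmenting path remains; maximum flow = 18.
In the residual graph, reachable from Hall: {Hall}.
Min-cut edges: Hall→P (6), Hall→Q (12); capacity 6 + 12 = 18.
This cut is saturated, so no flow can exceed 18.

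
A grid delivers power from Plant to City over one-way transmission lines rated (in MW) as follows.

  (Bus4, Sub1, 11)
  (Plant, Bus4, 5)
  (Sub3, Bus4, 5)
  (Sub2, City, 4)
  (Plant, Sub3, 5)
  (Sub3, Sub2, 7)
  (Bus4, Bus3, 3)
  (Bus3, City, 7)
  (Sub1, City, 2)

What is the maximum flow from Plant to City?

9

Augment Plant→Bus4→Sub1→City: bottleneck 2, flow now 2.
Augment Plant→Bus4→Bus3→City: bottleneck 3, flow now 5.
Augment Plant→Sub3→Sub2→City: bottleneck 4, flow now 9.
No augmenting path remains; maximum flow = 9.
In the residual graph, reachable from Plant: {Plant, Bus4, Sub3, Sub1, Sub2}.
Min-cut edges: Bus4→Bus3 (3), Sub1→City (2), Sub2→City (4); capacity 3 + 2 + 4 = 9.
This cut is saturated, so no flow can exceed 9.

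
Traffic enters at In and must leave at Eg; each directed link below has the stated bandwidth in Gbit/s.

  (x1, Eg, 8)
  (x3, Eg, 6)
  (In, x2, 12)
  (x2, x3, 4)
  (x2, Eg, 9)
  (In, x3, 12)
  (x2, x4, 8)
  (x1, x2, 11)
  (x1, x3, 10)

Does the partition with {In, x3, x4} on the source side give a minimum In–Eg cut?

No — its capacity is 18, but the minimum cut has capacity 15.

Given cut capacity: 12 + 6 = 18.
Augment In→x2→Eg: bottleneck 9, flow now 9.
Augment In→x3→Eg: bottleneck 6, flow now 15.
No augmenting path remains; maximum flow = 15.
In the residual graph, reachable from In: {In, x2, x3, x4}.
Min-cut edges: x2→Eg (9), x3→Eg (6); capacity 9 + 6 = 15.
Cut capacity 18 exceeds the max flow 15, so it is not minimum.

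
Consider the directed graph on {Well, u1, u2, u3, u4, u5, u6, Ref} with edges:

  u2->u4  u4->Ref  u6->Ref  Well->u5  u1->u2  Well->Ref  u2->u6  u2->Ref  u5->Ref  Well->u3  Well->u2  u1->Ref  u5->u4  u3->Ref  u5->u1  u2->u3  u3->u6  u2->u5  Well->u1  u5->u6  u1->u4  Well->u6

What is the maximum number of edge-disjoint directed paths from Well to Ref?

Assign every edge capacity 1; by Menger, the answer equals the max flow.
Path Well→Ref (+1); total 1.
Path Well→u1→Ref (+1); total 2.
Path Well→u2→Ref (+1); total 3.
Path Well→u3→Ref (+1); total 4.
Path Well→u5→Ref (+1); total 5.
Path Well→u6→Ref (+1); total 6.
No residual Well→Ref path; max flow = 6.
Certifying cut of size 6: {Well→Ref, Well→u1, Well→u2, Well→u3, Well→u5, Well→u6}.

6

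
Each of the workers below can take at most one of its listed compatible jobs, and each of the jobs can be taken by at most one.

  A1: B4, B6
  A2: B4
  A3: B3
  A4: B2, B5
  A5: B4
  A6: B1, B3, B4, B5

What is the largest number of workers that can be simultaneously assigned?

Unit-capacity flow: source→left, listed edges, right→sink; max matching = max flow.
Augmenting path A1→B4 (+1); matched 1.
Augmenting path A3→B3 (+1); matched 2.
Augmenting path A4→B2 (+1); matched 3.
Augmenting path A6→B1 (+1); matched 4.
Augmenting path A2→B4→A1→B6 (+1); matched 5.
No augmenting path remains; maximum matching = 5.
König certificate: {A1, A3, A4, A6, B4} is a vertex cover of size 5 (every listed pair touches it), so no matching can be larger.

5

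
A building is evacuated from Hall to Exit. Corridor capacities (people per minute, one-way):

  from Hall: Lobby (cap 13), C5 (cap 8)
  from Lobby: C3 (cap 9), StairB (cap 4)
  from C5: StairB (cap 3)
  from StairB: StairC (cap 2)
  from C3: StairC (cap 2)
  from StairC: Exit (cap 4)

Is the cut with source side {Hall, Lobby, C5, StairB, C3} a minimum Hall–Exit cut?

Given cut capacity: 2 + 2 = 4.
Augment Hall→Lobby→StairB→StairC→Exit: bottleneck 2, flow now 2.
Augment Hall→Lobby→C3→StairC→Exit: bottleneck 2, flow now 4.
No augmenting path remains; maximum flow = 4.
Cut capacity 4 equals the max flow, so it is a minimum cut.

Yes — it is a minimum cut (capacity 4).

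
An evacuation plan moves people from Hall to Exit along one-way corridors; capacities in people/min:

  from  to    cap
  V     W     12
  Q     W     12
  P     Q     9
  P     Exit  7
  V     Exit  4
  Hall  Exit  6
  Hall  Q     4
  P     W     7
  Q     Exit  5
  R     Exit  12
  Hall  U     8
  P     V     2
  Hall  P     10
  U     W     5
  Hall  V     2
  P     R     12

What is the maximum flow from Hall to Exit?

22

Augment Hall→Exit: bottleneck 6, flow now 6.
Augment Hall→P→Exit: bottleneck 7, flow now 13.
Augment Hall→Q→Exit: bottleneck 4, flow now 17.
Augment Hall→V→Exit: bottleneck 2, flow now 19.
Augment Hall→P→Q→Exit: bottleneck 1, flow now 20.
Augment Hall→P→R→Exit: bottleneck 2, flow now 22.
No augmenting path remains; maximum flow = 22.
In the residual graph, reachable from Hall: {Hall, U, W}.
Min-cut edges: Hall→P (10), Hall→Q (4), Hall→V (2), Hall→Exit (6); capacity 10 + 4 + 2 + 6 = 22.
This cut is saturated, so no flow can exceed 22.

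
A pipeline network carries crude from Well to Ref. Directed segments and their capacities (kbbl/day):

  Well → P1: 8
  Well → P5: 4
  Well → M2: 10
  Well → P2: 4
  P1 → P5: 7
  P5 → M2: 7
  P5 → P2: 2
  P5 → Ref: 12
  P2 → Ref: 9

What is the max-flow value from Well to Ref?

15

Augment Well→P5→Ref: bottleneck 4, flow now 4.
Augment Well→P2→Ref: bottleneck 4, flow now 8.
Augment Well→P1→P5→Ref: bottleneck 7, flow now 15.
No augmenting path remains; maximum flow = 15.
In the residual graph, reachable from Well: {Well, P1, M2}.
Min-cut edges: Well→P5 (4), Well→P2 (4), P1→P5 (7); capacity 4 + 4 + 7 = 15.
This cut is saturated, so no flow can exceed 15.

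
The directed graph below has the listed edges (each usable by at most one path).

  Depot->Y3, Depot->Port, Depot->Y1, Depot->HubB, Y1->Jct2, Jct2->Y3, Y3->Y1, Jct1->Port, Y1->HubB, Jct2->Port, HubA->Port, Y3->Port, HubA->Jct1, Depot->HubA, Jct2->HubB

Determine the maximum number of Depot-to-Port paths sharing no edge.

Assign every edge capacity 1; by Menger, the answer equals the max flow.
Path Depot→Port (+1); total 1.
Path Depot→Y3→Port (+1); total 2.
Path Depot→HubA→Port (+1); total 3.
Path Depot→Y1→Jct2→Port (+1); total 4.
No residual Depot→Port path; max flow = 4.
Certifying cut of size 4: {Depot→HubA, Depot→Port, Depot→Y1, Depot→Y3}.

4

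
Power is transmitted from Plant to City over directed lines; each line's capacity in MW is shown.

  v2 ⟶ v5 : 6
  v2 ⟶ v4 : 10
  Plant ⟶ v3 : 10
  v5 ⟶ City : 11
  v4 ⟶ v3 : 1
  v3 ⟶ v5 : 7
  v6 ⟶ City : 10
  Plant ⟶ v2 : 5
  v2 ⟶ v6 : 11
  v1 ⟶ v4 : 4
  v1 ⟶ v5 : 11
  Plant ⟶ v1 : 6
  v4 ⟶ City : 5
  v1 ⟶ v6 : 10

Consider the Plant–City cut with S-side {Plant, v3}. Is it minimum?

Yes — it is a minimum cut (capacity 18).

Given cut capacity: 6 + 5 + 7 = 18.
Augment Plant→v1→v4→City: bottleneck 4, flow now 4.
Augment Plant→v1→v5→City: bottleneck 2, flow now 6.
Augment Plant→v2→v4→City: bottleneck 1, flow now 7.
Augment Plant→v2→v5→City: bottleneck 4, flow now 11.
Augment Plant→v3→v5→City: bottleneck 5, flow now 16.
Augment Plant→v3→v5→v1→v6→City: bottleneck 2, flow now 18. (uses reverse residual edge)
No augmenting path remains; maximum flow = 18.
Cut capacity 18 equals the max flow, so it is a minimum cut.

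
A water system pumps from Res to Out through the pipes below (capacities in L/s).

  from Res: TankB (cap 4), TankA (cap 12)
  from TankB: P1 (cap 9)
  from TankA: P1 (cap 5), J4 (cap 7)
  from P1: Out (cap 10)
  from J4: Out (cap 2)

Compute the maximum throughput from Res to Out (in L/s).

Augment Res→TankB→P1→Out: bottleneck 4, flow now 4.
Augment Res→TankA→P1→Out: bottleneck 5, flow now 9.
Augment Res→TankA→J4→Out: bottleneck 2, flow now 11.
No augmenting path remains; maximum flow = 11.
In the residual graph, reachable from Res: {Res, TankA, J4}.
Min-cut edges: Res→TankB (4), TankA→P1 (5), J4→Out (2); capacity 4 + 5 + 2 = 11.
This cut is saturated, so no flow can exceed 11.

11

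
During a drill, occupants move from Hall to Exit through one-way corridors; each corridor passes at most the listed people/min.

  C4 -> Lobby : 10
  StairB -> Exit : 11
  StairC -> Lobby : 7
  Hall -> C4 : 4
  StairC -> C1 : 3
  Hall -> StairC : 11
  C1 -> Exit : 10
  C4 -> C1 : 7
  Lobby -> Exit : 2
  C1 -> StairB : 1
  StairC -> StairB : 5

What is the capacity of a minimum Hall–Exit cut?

14

Augment Hall→StairC→StairB→Exit: bottleneck 5, flow now 5.
Augment Hall→StairC→Lobby→Exit: bottleneck 2, flow now 7.
Augment Hall→StairC→C1→Exit: bottleneck 3, flow now 10.
Augment Hall→C4→C1→Exit: bottleneck 4, flow now 14.
No augmenting path remains; maximum flow = 14.
By max-flow min-cut, the minimum cut capacity equals the max flow.
In the residual graph, reachable from Hall: {Hall, StairC, Lobby}.
Min-cut edges: Hall→C4 (4), StairC→StairB (5), StairC→C1 (3), Lobby→Exit (2); capacity 4 + 5 + 3 + 2 = 14.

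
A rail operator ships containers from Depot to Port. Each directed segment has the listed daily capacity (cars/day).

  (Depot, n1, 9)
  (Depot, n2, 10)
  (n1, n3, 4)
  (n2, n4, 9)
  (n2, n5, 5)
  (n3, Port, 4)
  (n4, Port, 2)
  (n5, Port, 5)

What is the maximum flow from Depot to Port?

11

Augment Depot→n1→n3→Port: bottleneck 4, flow now 4.
Augment Depot→n2→n4→Port: bottleneck 2, flow now 6.
Augment Depot→n2→n5→Port: bottleneck 5, flow now 11.
No augmenting path remains; maximum flow = 11.
In the residual graph, reachable from Depot: {Depot, n1, n2, n4}.
Min-cut edges: n1→n3 (4), n2→n5 (5), n4→Port (2); capacity 4 + 5 + 2 = 11.
This cut is saturated, so no flow can exceed 11.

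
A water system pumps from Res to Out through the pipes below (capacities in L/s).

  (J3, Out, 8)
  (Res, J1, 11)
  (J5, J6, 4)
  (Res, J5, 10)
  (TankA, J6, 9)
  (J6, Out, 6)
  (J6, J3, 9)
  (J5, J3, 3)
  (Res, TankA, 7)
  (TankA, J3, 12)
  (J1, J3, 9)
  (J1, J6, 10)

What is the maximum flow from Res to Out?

14

Augment Res→J5→J3→Out: bottleneck 3, flow now 3.
Augment Res→J5→J6→Out: bottleneck 4, flow now 7.
Augment Res→J1→J3→Out: bottleneck 5, flow now 12.
Augment Res→J1→J6→Out: bottleneck 2, flow now 14.
No augmenting path remains; maximum flow = 14.
In the residual graph, reachable from Res: {Res, J5, J1, TankA, J3, J6}.
Min-cut edges: J3→Out (8), J6→Out (6); capacity 8 + 6 = 14.
This cut is saturated, so no flow can exceed 14.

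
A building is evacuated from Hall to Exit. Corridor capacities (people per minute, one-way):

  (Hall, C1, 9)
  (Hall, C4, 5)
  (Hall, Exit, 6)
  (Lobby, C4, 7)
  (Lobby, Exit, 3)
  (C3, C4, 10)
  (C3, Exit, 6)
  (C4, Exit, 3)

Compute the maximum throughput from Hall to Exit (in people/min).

9

Augment Hall→Exit: bottleneck 6, flow now 6.
Augment Hall→C4→Exit: bottleneck 3, flow now 9.
No augmenting path remains; maximum flow = 9.
In the residual graph, reachable from Hall: {Hall, C1, C4}.
Min-cut edges: Hall→Exit (6), C4→Exit (3); capacity 6 + 3 = 9.
This cut is saturated, so no flow can exceed 9.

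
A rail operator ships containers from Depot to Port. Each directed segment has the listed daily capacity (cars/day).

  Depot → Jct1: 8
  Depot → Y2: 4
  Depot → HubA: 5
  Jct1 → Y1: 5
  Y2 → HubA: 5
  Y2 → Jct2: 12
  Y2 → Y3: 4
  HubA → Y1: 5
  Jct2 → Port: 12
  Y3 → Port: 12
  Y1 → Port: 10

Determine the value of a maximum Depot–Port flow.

Augment Depot→Jct1→Y1→Port: bottleneck 5, flow now 5.
Augment Depot→Y2→Jct2→Port: bottleneck 4, flow now 9.
Augment Depot→HubA→Y1→Port: bottleneck 5, flow now 14.
No augmenting path remains; maximum flow = 14.
In the residual graph, reachable from Depot: {Depot, Jct1}.
Min-cut edges: Depot→Y2 (4), Depot→HubA (5), Jct1→Y1 (5); capacity 4 + 5 + 5 = 14.
This cut is saturated, so no flow can exceed 14.

14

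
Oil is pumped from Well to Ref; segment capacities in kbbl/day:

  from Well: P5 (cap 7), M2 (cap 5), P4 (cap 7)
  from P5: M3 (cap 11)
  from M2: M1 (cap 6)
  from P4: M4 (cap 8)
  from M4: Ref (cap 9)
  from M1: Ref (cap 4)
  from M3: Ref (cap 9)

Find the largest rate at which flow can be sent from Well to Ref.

18

Augment Well→P5→M3→Ref: bottleneck 7, flow now 7.
Augment Well→M2→M1→Ref: bottleneck 4, flow now 11.
Augment Well→P4→M4→Ref: bottleneck 7, flow now 18.
No augmenting path remains; maximum flow = 18.
In the residual graph, reachable from Well: {Well, M2, M1}.
Min-cut edges: Well→P5 (7), Well→P4 (7), M1→Ref (4); capacity 7 + 7 + 4 = 18.
This cut is saturated, so no flow can exceed 18.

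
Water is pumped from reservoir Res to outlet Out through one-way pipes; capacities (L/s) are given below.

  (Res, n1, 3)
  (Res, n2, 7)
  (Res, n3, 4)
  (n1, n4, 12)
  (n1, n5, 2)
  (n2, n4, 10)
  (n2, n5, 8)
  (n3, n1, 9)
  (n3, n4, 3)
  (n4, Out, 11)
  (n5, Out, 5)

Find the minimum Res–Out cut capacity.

14

Augment Res→n1→n4→Out: bottleneck 3, flow now 3.
Augment Res→n2→n4→Out: bottleneck 7, flow now 10.
Augment Res→n3→n4→Out: bottleneck 1, flow now 11.
Augment Res→n3→n1→n5→Out: bottleneck 2, flow now 13.
Augment Res→n3→n4→n2→n5→Out: bottleneck 1, flow now 14. (uses reverse residual edge)
No augmenting path remains; maximum flow = 14.
By max-flow min-cut, the minimum cut capacity equals the max flow.
In the residual graph, reachable from Res: {Res}.
Min-cut edges: Res→n1 (3), Res→n2 (7), Res→n3 (4); capacity 3 + 7 + 4 = 14.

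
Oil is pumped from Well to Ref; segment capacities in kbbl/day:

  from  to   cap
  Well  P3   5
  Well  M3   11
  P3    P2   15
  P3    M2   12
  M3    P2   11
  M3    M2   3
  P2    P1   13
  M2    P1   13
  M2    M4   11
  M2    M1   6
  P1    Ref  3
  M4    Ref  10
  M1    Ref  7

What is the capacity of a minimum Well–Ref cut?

Augment Well→P3→P2→P1→Ref: bottleneck 3, flow now 3.
Augment Well→P3→M2→M4→Ref: bottleneck 2, flow now 5.
Augment Well→M3→M2→M4→Ref: bottleneck 3, flow now 8.
Augment Well→M3→P2→P3→M2→M4→Ref: bottleneck 3, flow now 11. (uses reverse residual edge)
No augmenting path remains; maximum flow = 11.
By max-flow min-cut, the minimum cut capacity equals the max flow.
In the residual graph, reachable from Well: {Well, M3, P2, P1}.
Min-cut edges: Well→P3 (5), M3→M2 (3), P1→Ref (3); capacity 5 + 3 + 3 = 11.

11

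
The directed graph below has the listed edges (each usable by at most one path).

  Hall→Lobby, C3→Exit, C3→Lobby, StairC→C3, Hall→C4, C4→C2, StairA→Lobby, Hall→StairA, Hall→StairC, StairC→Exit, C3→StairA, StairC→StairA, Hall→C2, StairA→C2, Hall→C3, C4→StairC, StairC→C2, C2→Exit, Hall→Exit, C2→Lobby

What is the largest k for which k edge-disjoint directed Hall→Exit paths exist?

Assign every edge capacity 1; by Menger, the answer equals the max flow.
Path Hall→Exit (+1); total 1.
Path Hall→StairC→Exit (+1); total 2.
Path Hall→C3→Exit (+1); total 3.
Path Hall→C2→Exit (+1); total 4.
No residual Hall→Exit path; max flow = 4.
Certifying cut of size 4: {C2→Exit, C3→Exit, Hall→Exit, StairC→Exit}.

4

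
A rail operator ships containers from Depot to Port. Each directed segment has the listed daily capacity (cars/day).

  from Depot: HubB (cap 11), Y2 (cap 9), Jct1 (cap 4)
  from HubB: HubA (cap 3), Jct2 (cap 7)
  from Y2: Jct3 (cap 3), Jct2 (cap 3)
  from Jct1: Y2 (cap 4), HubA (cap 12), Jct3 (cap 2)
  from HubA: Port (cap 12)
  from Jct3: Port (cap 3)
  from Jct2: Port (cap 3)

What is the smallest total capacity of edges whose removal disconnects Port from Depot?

Augment Depot→HubB→HubA→Port: bottleneck 3, flow now 3.
Augment Depot→HubB→Jct2→Port: bottleneck 3, flow now 6.
Augment Depot→Y2→Jct3→Port: bottleneck 3, flow now 9.
Augment Depot→Jct1→HubA→Port: bottleneck 4, flow now 13.
No augmenting path remains; maximum flow = 13.
By max-flow min-cut, the minimum cut capacity equals the max flow.
In the residual graph, reachable from Depot: {Depot, HubB, Y2, Jct2}.
Min-cut edges: Depot→Jct1 (4), HubB→HubA (3), Y2→Jct3 (3), Jct2→Port (3); capacity 4 + 3 + 3 + 3 = 13.

13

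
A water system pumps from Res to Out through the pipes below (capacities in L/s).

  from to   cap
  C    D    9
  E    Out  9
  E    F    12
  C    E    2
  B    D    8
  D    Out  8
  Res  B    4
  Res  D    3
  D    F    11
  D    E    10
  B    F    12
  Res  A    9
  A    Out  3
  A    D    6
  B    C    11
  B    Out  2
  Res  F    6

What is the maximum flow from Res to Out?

Augment Res→A→Out: bottleneck 3, flow now 3.
Augment Res→B→Out: bottleneck 2, flow now 5.
Augment Res→D→Out: bottleneck 3, flow now 8.
Augment Res→A→D→Out: bottleneck 5, flow now 13.
Augment Res→A→D→E→Out: bottleneck 1, flow now 14.
Augment Res→B→C→E→Out: bottleneck 2, flow now 16.
No augmenting path remains; maximum flow = 16.
In the residual graph, reachable from Res: {Res, F}.
Min-cut edges: Res→A (9), Res→B (4), Res→D (3); capacity 9 + 4 + 3 = 16.
This cut is saturated, so no flow can exceed 16.

16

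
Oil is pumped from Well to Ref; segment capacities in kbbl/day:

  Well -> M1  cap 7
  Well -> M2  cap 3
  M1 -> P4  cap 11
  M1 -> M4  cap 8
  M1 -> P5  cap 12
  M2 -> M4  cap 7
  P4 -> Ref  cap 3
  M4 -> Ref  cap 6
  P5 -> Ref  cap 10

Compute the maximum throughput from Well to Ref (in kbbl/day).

Augment Well→M1→P4→Ref: bottleneck 3, flow now 3.
Augment Well→M1→M4→Ref: bottleneck 4, flow now 7.
Augment Well→M2→M4→Ref: bottleneck 2, flow now 9.
Augment Well→M2→M4→M1→P5→Ref: bottleneck 1, flow now 10. (uses reverse residual edge)
No augmenting path remains; maximum flow = 10.
In the residual graph, reachable from Well: {Well}.
Min-cut edges: Well→M1 (7), Well→M2 (3); capacity 7 + 3 = 10.
This cut is saturated, so no flow can exceed 10.

10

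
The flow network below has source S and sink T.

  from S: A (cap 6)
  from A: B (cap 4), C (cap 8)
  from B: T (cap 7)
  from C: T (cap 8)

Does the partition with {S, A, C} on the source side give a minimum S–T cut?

No — its capacity is 12, but the minimum cut has capacity 6.

Given cut capacity: 4 + 8 = 12.
Augment S→A→B→T: bottleneck 4, flow now 4.
Augment S→A→C→T: bottleneck 2, flow now 6.
No augmenting path remains; maximum flow = 6.
In the residual graph, reachable from S: {S}.
Min-cut edges: S→A (6); capacity 6 = 6.
Cut capacity 12 exceeds the max flow 6, so it is not minimum.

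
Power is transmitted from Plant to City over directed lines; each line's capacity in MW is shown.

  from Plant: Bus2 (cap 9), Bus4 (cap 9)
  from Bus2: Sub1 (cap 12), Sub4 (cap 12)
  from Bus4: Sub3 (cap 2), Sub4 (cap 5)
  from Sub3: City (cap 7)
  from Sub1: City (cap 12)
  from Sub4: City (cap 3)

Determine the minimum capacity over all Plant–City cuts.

14

Augment Plant→Bus2→Sub1→City: bottleneck 9, flow now 9.
Augment Plant→Bus4→Sub3→City: bottleneck 2, flow now 11.
Augment Plant→Bus4→Sub4→City: bottleneck 3, flow now 14.
No augmenting path remains; maximum flow = 14.
By max-flow min-cut, the minimum cut capacity equals the max flow.
In the residual graph, reachable from Plant: {Plant, Bus4, Sub4}.
Min-cut edges: Plant→Bus2 (9), Bus4→Sub3 (2), Sub4→City (3); capacity 9 + 2 + 3 = 14.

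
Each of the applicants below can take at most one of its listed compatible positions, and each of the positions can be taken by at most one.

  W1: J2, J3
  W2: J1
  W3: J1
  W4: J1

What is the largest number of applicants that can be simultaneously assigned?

Unit-capacity flow: source→left, listed edges, right→sink; max matching = max flow.
Augmenting path W1→J2 (+1); matched 1.
Augmenting path W2→J1 (+1); matched 2.
No augmenting path remains; maximum matching = 2.
König certificate: {W1, J1} is a vertex cover of size 2 (every listed pair touches it), so no matching can be larger.

2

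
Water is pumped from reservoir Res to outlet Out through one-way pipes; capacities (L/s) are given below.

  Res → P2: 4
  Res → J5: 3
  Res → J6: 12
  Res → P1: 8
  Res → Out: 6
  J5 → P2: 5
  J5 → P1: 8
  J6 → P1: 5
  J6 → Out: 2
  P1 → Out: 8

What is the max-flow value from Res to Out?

Augment Res→Out: bottleneck 6, flow now 6.
Augment Res→J6→Out: bottleneck 2, flow now 8.
Augment Res→P1→Out: bottleneck 8, flow now 16.
No augmenting path remains; maximum flow = 16.
In the residual graph, reachable from Res: {Res, P2, J5, J6, P1}.
Min-cut edges: Res→Out (6), J6→Out (2), P1→Out (8); capacity 6 + 2 + 8 = 16.
This cut is saturated, so no flow can exceed 16.

16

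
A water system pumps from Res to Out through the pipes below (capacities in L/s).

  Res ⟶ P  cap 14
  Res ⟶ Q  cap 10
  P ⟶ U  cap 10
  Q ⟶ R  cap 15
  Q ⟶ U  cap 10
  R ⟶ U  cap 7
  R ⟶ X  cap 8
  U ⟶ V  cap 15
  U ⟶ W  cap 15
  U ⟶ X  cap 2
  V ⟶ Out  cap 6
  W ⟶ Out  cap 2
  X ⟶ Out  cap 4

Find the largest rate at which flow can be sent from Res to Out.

Augment Res→P→U→V→Out: bottleneck 6, flow now 6.
Augment Res→P→U→W→Out: bottleneck 2, flow now 8.
Augment Res→P→U→X→Out: bottleneck 2, flow now 10.
Augment Res→Q→R→X→Out: bottleneck 2, flow now 12.
No augmenting path remains; maximum flow = 12.
In the residual graph, reachable from Res: {Res, P, Q, R, U, V, W, X}.
Min-cut edges: V→Out (6), W→Out (2), X→Out (4); capacity 6 + 2 + 4 = 12.
This cut is saturated, so no flow can exceed 12.

12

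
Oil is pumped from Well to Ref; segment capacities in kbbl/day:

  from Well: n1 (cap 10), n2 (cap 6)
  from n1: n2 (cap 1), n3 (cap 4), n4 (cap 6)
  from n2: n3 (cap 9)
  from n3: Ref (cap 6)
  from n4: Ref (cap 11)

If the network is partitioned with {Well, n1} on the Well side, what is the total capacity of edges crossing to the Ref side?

Edges leaving {Well, n1}: Well→n2 (6), n1→n2 (1), n1→n3 (4), n1→n4 (6).
Cut capacity = 6 + 1 + 4 + 6 = 17.

17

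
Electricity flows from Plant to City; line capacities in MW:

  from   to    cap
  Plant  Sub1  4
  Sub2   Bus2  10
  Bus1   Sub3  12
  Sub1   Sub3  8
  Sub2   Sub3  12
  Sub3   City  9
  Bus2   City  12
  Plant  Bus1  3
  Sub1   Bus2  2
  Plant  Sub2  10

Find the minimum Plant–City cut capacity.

17

Augment Plant→Bus1→Sub3→City: bottleneck 3, flow now 3.
Augment Plant→Sub1→Bus2→City: bottleneck 2, flow now 5.
Augment Plant→Sub1→Sub3→City: bottleneck 2, flow now 7.
Augment Plant→Sub2→Bus2→City: bottleneck 10, flow now 17.
No augmenting path remains; maximum flow = 17.
By max-flow min-cut, the minimum cut capacity equals the max flow.
In the residual graph, reachable from Plant: {Plant}.
Min-cut edges: Plant→Bus1 (3), Plant→Sub1 (4), Plant→Sub2 (10); capacity 3 + 4 + 10 = 17.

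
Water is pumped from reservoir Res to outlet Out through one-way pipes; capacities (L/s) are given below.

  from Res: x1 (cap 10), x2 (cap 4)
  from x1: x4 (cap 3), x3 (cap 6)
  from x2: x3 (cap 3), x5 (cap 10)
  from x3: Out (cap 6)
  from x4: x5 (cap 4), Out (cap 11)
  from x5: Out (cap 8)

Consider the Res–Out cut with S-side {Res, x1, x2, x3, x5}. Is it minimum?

No — its capacity is 17, but the minimum cut has capacity 13.

Given cut capacity: 3 + 6 + 8 = 17.
Augment Res→x1→x3→Out: bottleneck 6, flow now 6.
Augment Res→x1→x4→Out: bottleneck 3, flow now 9.
Augment Res→x2→x5→Out: bottleneck 4, flow now 13.
No augmenting path remains; maximum flow = 13.
In the residual graph, reachable from Res: {Res, x1}.
Min-cut edges: Res→x2 (4), x1→x3 (6), x1→x4 (3); capacity 4 + 6 + 3 = 13.
Cut capacity 17 exceeds the max flow 13, so it is not minimum.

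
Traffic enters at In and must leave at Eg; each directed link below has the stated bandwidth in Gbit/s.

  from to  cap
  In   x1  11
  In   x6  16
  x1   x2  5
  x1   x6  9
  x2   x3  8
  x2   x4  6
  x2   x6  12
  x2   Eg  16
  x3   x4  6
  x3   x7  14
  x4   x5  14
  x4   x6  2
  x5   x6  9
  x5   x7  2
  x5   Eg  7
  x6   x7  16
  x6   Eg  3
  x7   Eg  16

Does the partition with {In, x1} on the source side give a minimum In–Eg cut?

No — its capacity is 30, but the minimum cut has capacity 24.

Given cut capacity: 16 + 5 + 9 = 30.
Augment In→x6→Eg: bottleneck 3, flow now 3.
Augment In→x1→x2→Eg: bottleneck 5, flow now 8.
Augment In→x6→x7→Eg: bottleneck 13, flow now 21.
Augment In→x1→x6→x7→Eg: bottleneck 3, flow now 24.
No augmenting path remains; maximum flow = 24.
In the residual graph, reachable from In: {In, x1, x6}.
Min-cut edges: x1→x2 (5), x6→x7 (16), x6→Eg (3); capacity 5 + 16 + 3 = 24.
Cut capacity 30 exceeds the max flow 24, so it is not minimum.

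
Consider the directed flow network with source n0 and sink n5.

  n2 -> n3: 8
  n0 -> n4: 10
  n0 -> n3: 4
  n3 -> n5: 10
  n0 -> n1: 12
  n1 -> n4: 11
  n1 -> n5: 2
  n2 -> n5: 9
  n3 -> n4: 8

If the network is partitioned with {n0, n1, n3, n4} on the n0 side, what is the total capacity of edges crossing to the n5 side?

12

Edges leaving {n0, n1, n3, n4}: n1→n5 (2), n3→n5 (10).
Cut capacity = 2 + 10 = 12.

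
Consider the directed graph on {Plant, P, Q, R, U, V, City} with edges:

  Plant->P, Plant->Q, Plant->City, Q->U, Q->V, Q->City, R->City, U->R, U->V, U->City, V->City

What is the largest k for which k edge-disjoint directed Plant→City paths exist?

2

Assign every edge capacity 1; by Menger, the answer equals the max flow.
Path Plant→City (+1); total 1.
Path Plant→Q→City (+1); total 2.
No residual Plant→City path; max flow = 2.
Certifying cut of size 2: {Plant→City, Plant→Q}.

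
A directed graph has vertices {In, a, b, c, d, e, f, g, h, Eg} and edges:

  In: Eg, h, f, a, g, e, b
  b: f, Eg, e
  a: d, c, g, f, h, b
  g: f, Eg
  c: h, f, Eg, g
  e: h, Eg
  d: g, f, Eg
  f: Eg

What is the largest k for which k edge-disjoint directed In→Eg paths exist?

6

Assign every edge capacity 1; by Menger, the answer equals the max flow.
Path In→Eg (+1); total 1.
Path In→b→Eg (+1); total 2.
Path In→e→Eg (+1); total 3.
Path In→f→Eg (+1); total 4.
Path In→g→Eg (+1); total 5.
Path In→a→c→Eg (+1); total 6.
No residual In→Eg path; max flow = 6.
Certifying cut of size 6: {In→Eg, In→a, In→b, In→e, In→f, In→g}.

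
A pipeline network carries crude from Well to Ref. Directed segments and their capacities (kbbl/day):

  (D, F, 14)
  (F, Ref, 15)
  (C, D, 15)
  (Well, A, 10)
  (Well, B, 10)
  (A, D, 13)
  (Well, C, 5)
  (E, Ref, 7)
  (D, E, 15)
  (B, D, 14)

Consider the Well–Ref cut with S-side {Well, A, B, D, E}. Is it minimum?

Given cut capacity: 5 + 14 + 7 = 26.
Augment Well→A→D→E→Ref: bottleneck 7, flow now 7.
Augment Well→A→D→F→Ref: bottleneck 3, flow now 10.
Augment Well→B→D→F→Ref: bottleneck 10, flow now 20.
Augment Well→C→D→F→Ref: bottleneck 1, flow now 21.
No augmenting path remains; maximum flow = 21.
In the residual graph, reachable from Well: {Well, A, B, C, D, E}.
Min-cut edges: D→F (14), E→Ref (7); capacity 14 + 7 = 21.
Cut capacity 26 exceeds the max flow 21, so it is not minimum.

No — its capacity is 26, but the minimum cut has capacity 21.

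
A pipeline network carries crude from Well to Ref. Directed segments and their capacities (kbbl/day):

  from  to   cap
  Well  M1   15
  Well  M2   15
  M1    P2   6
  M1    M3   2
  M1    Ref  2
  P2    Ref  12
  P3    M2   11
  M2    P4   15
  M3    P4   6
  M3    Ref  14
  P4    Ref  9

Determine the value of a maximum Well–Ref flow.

Augment Well→M1→Ref: bottleneck 2, flow now 2.
Augment Well→M1→P2→Ref: bottleneck 6, flow now 8.
Augment Well→M1→M3→Ref: bottleneck 2, flow now 10.
Augment Well→M2→P4→Ref: bottleneck 9, flow now 19.
No augmenting path remains; maximum flow = 19.
In the residual graph, reachable from Well: {Well, M1, M2, P4}.
Min-cut edges: M1→P2 (6), M1→M3 (2), M1→Ref (2), P4→Ref (9); capacity 6 + 2 + 2 + 9 = 19.
This cut is saturated, so no flow can exceed 19.

19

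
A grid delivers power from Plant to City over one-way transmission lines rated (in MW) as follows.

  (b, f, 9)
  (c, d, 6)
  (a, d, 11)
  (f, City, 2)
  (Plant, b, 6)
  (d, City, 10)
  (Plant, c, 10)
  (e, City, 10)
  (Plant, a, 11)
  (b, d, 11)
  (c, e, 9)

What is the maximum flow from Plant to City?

Augment Plant→a→d→City: bottleneck 10, flow now 10.
Augment Plant→b→f→City: bottleneck 2, flow now 12.
Augment Plant→c→e→City: bottleneck 9, flow now 21.
No augmenting path remains; maximum flow = 21.
In the residual graph, reachable from Plant: {Plant, a, b, c, d, f}.
Min-cut edges: c→e (9), d→City (10), f→City (2); capacity 9 + 10 + 2 = 21.
This cut is saturated, so no flow can exceed 21.

21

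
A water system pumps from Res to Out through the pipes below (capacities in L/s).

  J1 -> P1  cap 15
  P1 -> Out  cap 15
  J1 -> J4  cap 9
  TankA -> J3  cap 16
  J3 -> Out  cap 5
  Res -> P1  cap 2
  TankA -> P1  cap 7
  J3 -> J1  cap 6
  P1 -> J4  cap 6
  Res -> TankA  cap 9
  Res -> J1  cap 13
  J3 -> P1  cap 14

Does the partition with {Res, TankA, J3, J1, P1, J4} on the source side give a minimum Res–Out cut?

Given cut capacity: 5 + 15 = 20.
Augment Res→P1→Out: bottleneck 2, flow now 2.
Augment Res→TankA→J3→Out: bottleneck 5, flow now 7.
Augment Res→TankA→P1→Out: bottleneck 4, flow now 11.
Augment Res→J1→P1→Out: bottleneck 9, flow now 20.
No augmenting path remains; maximum flow = 20.
Cut capacity 20 equals the max flow, so it is a minimum cut.

Yes — it is a minimum cut (capacity 20).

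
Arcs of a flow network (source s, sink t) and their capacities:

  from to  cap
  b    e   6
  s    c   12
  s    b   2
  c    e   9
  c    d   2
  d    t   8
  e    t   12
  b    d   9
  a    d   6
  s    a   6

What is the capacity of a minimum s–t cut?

Augment s→a→d→t: bottleneck 6, flow now 6.
Augment s→b→d→t: bottleneck 2, flow now 8.
Augment s→c→e→t: bottleneck 9, flow now 17.
Augment s→c→d→b→e→t: bottleneck 2, flow now 19. (uses reverse residual edge)
No augmenting path remains; maximum flow = 19.
By max-flow min-cut, the minimum cut capacity equals the max flow.
In the residual graph, reachable from s: {s, c}.
Min-cut edges: s→a (6), s→b (2), c→d (2), c→e (9); capacity 6 + 2 + 2 + 9 = 19.

19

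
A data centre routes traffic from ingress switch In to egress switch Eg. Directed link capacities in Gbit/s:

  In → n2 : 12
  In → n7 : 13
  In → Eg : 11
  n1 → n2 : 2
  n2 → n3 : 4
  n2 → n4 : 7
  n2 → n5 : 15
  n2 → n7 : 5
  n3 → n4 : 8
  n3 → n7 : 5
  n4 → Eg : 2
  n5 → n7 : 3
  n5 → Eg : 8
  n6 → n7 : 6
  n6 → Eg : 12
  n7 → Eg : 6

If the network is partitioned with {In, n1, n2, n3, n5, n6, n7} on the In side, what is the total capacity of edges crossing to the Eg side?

52

Edges leaving {In, n1, n2, n3, n5, n6, n7}: In→Eg (11), n2→n4 (7), n3→n4 (8), n5→Eg (8), n6→Eg (12), n7→Eg (6).
Cut capacity = 11 + 7 + 8 + 8 + 12 + 6 = 52.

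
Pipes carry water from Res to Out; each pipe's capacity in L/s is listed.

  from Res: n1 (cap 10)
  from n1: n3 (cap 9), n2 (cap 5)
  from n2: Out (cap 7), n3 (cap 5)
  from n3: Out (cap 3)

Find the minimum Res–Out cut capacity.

Augment Res→n1→n2→Out: bottleneck 5, flow now 5.
Augment Res→n1→n3→Out: bottleneck 3, flow now 8.
No augmenting path remains; maximum flow = 8.
By max-flow min-cut, the minimum cut capacity equals the max flow.
In the residual graph, reachable from Res: {Res, n1, n3}.
Min-cut edges: n1→n2 (5), n3→Out (3); capacity 5 + 3 = 8.

8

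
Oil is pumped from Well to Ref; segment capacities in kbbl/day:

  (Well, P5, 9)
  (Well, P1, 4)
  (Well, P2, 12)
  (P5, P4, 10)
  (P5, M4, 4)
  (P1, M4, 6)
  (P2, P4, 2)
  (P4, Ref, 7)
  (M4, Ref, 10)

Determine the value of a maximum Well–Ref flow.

15

Augment Well→P5→P4→Ref: bottleneck 7, flow now 7.
Augment Well→P5→M4→Ref: bottleneck 2, flow now 9.
Augment Well→P1→M4→Ref: bottleneck 4, flow now 13.
Augment Well→P2→P4→P5→M4→Ref: bottleneck 2, flow now 15. (uses reverse residual edge)
No augmenting path remains; maximum flow = 15.
In the residual graph, reachable from Well: {Well, P2}.
Min-cut edges: Well→P5 (9), Well→P1 (4), P2→P4 (2); capacity 9 + 4 + 2 = 15.
This cut is saturated, so no flow can exceed 15.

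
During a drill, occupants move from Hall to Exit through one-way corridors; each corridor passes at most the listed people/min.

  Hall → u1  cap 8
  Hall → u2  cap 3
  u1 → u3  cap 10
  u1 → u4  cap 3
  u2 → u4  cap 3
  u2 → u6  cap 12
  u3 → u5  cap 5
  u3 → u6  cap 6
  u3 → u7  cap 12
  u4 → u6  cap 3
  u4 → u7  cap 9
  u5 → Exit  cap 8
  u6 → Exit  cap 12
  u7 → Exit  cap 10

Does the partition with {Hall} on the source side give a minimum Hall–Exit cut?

Given cut capacity: 8 + 3 = 11.
Augment Hall→u2→u6→Exit: bottleneck 3, flow now 3.
Augment Hall→u1→u3→u5→Exit: bottleneck 5, flow now 8.
Augment Hall→u1→u3→u6→Exit: bottleneck 3, flow now 11.
No augmenting path remains; maximum flow = 11.
Cut capacity 11 equals the max flow, so it is a minimum cut.

Yes — it is a minimum cut (capacity 11).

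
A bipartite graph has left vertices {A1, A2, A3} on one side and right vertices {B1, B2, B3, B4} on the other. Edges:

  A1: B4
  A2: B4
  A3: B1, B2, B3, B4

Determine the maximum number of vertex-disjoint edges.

Unit-capacity flow: source→left, listed edges, right→sink; max matching = max flow.
Augmenting path A1→B4 (+1); matched 1.
Augmenting path A3→B1 (+1); matched 2.
No augmenting path remains; maximum matching = 2.
König certificate: {A3, B4} is a vertex cover of size 2 (every listed pair touches it), so no matching can be larger.

2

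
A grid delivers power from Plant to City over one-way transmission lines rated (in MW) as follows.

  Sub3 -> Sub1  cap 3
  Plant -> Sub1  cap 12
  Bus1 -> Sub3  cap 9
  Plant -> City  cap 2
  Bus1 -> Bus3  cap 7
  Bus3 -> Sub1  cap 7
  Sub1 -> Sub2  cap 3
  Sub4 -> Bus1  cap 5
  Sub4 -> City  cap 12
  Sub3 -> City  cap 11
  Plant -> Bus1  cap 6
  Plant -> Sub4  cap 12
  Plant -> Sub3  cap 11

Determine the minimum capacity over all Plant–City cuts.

25

Augment Plant→City: bottleneck 2, flow now 2.
Augment Plant→Sub4→City: bottleneck 12, flow now 14.
Augment Plant→Sub3→City: bottleneck 11, flow now 25.
No augmenting path remains; maximum flow = 25.
By max-flow min-cut, the minimum cut capacity equals the max flow.
In the residual graph, reachable from Plant: {Plant, Bus1, Bus3, Sub3, Sub1, Sub2}.
Min-cut edges: Plant→Sub4 (12), Plant→City (2), Sub3→City (11); capacity 12 + 2 + 11 = 25.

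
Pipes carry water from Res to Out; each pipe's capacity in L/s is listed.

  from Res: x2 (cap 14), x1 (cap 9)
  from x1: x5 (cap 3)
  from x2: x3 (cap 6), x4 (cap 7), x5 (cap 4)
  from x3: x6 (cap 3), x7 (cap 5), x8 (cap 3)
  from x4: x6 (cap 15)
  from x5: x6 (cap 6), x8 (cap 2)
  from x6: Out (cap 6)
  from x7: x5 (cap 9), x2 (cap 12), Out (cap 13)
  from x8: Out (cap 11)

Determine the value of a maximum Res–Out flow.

Augment Res→x1→x5→x6→Out: bottleneck 3, flow now 3.
Augment Res→x2→x3→x6→Out: bottleneck 3, flow now 6.
Augment Res→x2→x3→x7→Out: bottleneck 3, flow now 9.
Augment Res→x2→x5→x8→Out: bottleneck 2, flow now 11.
Augment Res→x2→x4→x6→x3→x7→Out: bottleneck 2, flow now 13. (uses reverse residual edge)
Augment Res→x2→x4→x6→x3→x8→Out: bottleneck 1, flow now 14. (uses reverse residual edge)
No augmenting path remains; maximum flow = 14.
In the residual graph, reachable from Res: {Res, x1, x2, x4, x5, x6}.
Min-cut edges: x2→x3 (6), x5→x8 (2), x6→Out (6); capacity 6 + 2 + 6 = 14.
This cut is saturated, so no flow can exceed 14.

14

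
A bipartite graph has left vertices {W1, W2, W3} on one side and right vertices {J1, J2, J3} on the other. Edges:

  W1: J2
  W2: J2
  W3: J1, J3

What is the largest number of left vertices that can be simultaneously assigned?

2

Unit-capacity flow: source→left, listed edges, right→sink; max matching = max flow.
Augmenting path W1→J2 (+1); matched 1.
Augmenting path W3→J1 (+1); matched 2.
No augmenting path remains; maximum matching = 2.
König certificate: {W3, J2} is a vertex cover of size 2 (every listed pair touches it), so no matching can be larger.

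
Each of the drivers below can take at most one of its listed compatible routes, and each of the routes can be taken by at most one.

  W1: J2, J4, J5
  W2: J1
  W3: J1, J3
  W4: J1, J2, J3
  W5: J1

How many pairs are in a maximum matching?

Unit-capacity flow: source→left, listed edges, right→sink; max matching = max flow.
Augmenting path W1→J2 (+1); matched 1.
Augmenting path W2→J1 (+1); matched 2.
Augmenting path W3→J3 (+1); matched 3.
Augmenting path W4→J2→W1→J4 (+1); matched 4.
No augmenting path remains; maximum matching = 4.
König certificate: {W1, W3, W4, J1} is a vertex cover of size 4 (every listed pair touches it), so no matching can be larger.

4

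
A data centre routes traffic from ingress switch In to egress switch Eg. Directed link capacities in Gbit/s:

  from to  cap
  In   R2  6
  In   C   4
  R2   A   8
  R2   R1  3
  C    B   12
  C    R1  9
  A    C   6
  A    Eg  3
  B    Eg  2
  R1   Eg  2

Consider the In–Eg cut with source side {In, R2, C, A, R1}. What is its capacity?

17

Edges leaving {In, R2, C, A, R1}: C→B (12), A→Eg (3), R1→Eg (2).
Cut capacity = 12 + 3 + 2 = 17.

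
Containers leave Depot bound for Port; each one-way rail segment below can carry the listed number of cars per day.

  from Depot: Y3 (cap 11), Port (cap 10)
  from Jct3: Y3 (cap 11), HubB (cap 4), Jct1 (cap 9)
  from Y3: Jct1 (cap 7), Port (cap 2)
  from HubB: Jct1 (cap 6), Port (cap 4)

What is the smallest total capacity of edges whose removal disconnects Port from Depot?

12

Augment Depot→Port: bottleneck 10, flow now 10.
Augment Depot→Y3→Port: bottleneck 2, flow now 12.
No augmenting path remains; maximum flow = 12.
By max-flow min-cut, the minimum cut capacity equals the max flow.
In the residual graph, reachable from Depot: {Depot, Y3, Jct1}.
Min-cut edges: Depot→Port (10), Y3→Port (2); capacity 10 + 2 = 12.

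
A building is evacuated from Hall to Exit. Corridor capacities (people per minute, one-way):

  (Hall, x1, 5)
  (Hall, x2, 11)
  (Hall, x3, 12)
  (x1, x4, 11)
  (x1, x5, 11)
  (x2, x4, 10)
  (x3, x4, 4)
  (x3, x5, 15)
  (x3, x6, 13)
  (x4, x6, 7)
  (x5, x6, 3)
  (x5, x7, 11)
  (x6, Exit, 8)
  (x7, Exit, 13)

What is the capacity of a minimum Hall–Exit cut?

19

Augment Hall→x3→x6→Exit: bottleneck 8, flow now 8.
Augment Hall→x1→x5→x7→Exit: bottleneck 5, flow now 13.
Augment Hall→x3→x5→x7→Exit: bottleneck 4, flow now 17.
Augment Hall→x2→x4→x6→x3→x5→x7→Exit: bottleneck 2, flow now 19. (uses reverse residual edge)
No augmenting path remains; maximum flow = 19.
By max-flow min-cut, the minimum cut capacity equals the max flow.
In the residual graph, reachable from Hall: {Hall, x1, x2, x3, x4, x5, x6}.
Min-cut edges: x5→x7 (11), x6→Exit (8); capacity 11 + 8 = 19.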